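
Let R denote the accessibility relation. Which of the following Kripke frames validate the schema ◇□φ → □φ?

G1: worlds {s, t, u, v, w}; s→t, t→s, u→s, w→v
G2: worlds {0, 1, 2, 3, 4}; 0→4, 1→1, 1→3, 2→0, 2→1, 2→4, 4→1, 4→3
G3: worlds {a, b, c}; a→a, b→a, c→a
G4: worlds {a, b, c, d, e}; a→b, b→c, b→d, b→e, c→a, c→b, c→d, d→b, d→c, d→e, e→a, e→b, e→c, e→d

G3

This is the axiom for a generalized confluence (Geach) condition; its first-order frame correspondent is ∀x ∀y ∀z ((xRy ∧ xRz) → ∃w (yRw ∧ z = w)).
G1: fails — sRt, sRt but no w* with tRw* and t=w*.
G2: fails — 0R4, 0R4 but no w with 4Rw and 4=w.
G3: condition met.
G4: fails — aRb, aRb but no w with bRw and b=w.
Valid on: G3.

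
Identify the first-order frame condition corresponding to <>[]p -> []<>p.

convergence: forall x forall y forall z (Rxy & Rxz -> exists w (Ryw & Rzw))

Suppose ◇□p→□◇p is valid. Take Rxy, Rxz and set V(p)={w : Ryw}. Then □p at y so ◇□p at x, so □◇p at x, so ◇p at z, giving w with Rzw and Ryw.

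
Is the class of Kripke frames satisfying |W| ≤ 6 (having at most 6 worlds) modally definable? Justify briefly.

No — not modally definable

If a class were modally definable it would be closed under disjoint unions (Goldblatt–Thomason).
Any modal formula valid on each of 7 disjoint one-world frames is valid on their disjoint union (validity is preserved under disjoint unions). Each one-world frame has |W|=1≤6, but the union has |W|=7.
Hence having at most 6 worlds is not modally definable.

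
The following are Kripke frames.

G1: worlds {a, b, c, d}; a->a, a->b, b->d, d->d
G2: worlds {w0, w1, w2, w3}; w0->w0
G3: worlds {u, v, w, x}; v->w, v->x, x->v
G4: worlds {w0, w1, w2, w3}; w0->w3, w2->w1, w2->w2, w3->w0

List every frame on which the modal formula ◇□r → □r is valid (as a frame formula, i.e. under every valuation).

Frame correspondent (Sahlqvist): ∀x ∀y ∀z (Rxy ∧ Rxz → Ryz) — i.e. the Euclidean property.
G1: fails — Rab and Raa but not Rba.
G2: ✓.
G3: fails — Rvx and Rvx but not Rxx.
G4: fails — Rw0w3 and Rw0w3 but not Rw3w3.
Valid on: G2.

G2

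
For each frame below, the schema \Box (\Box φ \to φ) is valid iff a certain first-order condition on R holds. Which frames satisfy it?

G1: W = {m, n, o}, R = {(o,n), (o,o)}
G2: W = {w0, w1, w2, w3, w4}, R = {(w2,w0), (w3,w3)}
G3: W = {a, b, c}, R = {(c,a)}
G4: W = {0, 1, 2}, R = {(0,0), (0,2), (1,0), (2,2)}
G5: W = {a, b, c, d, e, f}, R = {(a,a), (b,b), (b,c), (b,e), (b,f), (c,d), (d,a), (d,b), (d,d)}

G4

The schema corresponds to shift-reflexivity: \forall x \forall y (Rxy \to Ryy).
G1: fails — Ron but not Rnn.
G2: fails — Rw2w0 but not Rw0w0.
G3: fails — Rca but not Raa.
G4: ✓.
G5: fails — Rbc but not Rcc.
Valid on: G4.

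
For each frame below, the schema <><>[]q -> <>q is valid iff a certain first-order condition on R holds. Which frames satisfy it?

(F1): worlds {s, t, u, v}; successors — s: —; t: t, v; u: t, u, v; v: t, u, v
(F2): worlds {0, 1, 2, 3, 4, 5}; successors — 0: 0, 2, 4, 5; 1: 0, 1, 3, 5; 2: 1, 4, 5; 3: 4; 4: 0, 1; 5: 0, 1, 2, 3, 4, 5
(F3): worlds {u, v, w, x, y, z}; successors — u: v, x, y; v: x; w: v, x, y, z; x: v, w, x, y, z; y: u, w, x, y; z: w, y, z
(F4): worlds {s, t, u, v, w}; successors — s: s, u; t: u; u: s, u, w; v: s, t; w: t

(F1)

This is the axiom for a generalized confluence (Geach) condition; its first-order frame correspondent is forall x forall y (x R^2 y -> exists w (yRw & xRw)).
(F1): ✓.
(F2): fails — 1R²3 but no w with 3Rw and 1Rw.
(F3): fails — vR²z but no t with zRt and vRt.
(F4): fails — sR²w but no w* with wRw* and sRw*.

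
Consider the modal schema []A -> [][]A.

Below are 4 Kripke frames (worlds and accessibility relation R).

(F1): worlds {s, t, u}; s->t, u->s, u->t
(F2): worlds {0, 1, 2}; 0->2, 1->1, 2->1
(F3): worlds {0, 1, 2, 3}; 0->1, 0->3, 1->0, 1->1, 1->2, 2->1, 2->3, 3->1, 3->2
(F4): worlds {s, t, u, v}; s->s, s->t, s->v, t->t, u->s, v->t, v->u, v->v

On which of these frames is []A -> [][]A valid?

This is the axiom for transitivity; its first-order frame correspondent is forall x forall y forall z (Rxy & Ryz -> Rxz).
(F1): ✓.
(F2): fails — R02 and R21 but not R01.
(F3): fails — R10 and R03 but not R13.
(F4): fails — Rus and Rsv but not Ruv.
Valid on: (F1).

(F1)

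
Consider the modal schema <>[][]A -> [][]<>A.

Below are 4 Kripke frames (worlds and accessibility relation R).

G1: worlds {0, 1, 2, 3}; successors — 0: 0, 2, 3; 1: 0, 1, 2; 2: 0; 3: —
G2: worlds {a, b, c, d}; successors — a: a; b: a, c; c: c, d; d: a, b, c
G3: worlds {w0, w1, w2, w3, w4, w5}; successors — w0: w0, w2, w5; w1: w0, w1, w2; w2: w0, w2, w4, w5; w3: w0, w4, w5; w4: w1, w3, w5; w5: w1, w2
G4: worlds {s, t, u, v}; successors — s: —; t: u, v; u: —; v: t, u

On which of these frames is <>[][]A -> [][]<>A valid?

Frame correspondent (Sahlqvist): forall x forall y forall z ((xRy & x R^2 z) -> exists w (y R^2 w & zRw)) — i.e. a generalized confluence (Geach) condition.
G1: fails — 0R0, 0R²3 but no w with 0R²w and 3Rw.
G2: fails — bRa, bR²c but no w with aR²w and cRw.
G3: ✓.
G4: fails — tRu, tR²t but no w with uR²w and tRw.

G3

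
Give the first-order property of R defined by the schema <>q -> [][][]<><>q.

This is a Sahlqvist (Geach-type) schema ◇^1□^0q → □^3◇^2q.
Minimal-valuation argument: fix x; take any y with xR^1y and any z with xR^3z. Set V(q) to the set of worlds R-reachable from y in exactly 0 steps. Then □^0q holds at y, so the antecedent holds at x; validity forces ◇^2q at z, giving a w with zR^2w and yR^0w.
First-order correspondent: forall x forall y forall z ((xRy & x R^3 z) -> exists w (y = w & z R^2 w)).

forall x forall y forall z ((xRy & x R^3 z) -> exists w (y = w & z R^2 w))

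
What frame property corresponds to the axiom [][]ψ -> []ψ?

density: forall x forall y (Rxy -> exists z (Rxz & Rzy))

Suppose □□ψ→□ψ is valid. Take Rxy and set V(ψ)={w : xR²w}. Then □□ψ at x, so □ψ at x, so ψ at y, i.e. ∃z(Rxz∧Rzy).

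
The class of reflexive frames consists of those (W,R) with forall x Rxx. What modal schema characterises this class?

This is reflexivity; the standard corresponding axiom is T: □r → r.
Suppose □r→r is valid. At any x set V(r)={w : Rxw}. Then □r holds at x, so r holds at x, i.e. Rxx.

□r → r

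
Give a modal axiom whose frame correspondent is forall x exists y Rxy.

This is seriality; the standard corresponding axiom is D: □p → ◇p.
Suppose □p→◇p is valid. At any x set V(p)=W. Then □p at x, so ◇p at x, so x has a successor.

□p → ◇p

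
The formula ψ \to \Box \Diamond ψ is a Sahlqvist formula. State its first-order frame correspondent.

This schema is the B axiom.
Its frame correspondent is symmetry — \forall x \forall y (Rxy \to Ryx).

Symmetry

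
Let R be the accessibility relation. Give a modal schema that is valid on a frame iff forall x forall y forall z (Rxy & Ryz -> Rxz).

□r → □□r

This is transitivity; the standard corresponding axiom is 4: □r → □□r.
Suppose □r→□□r is valid. Take Rxy, Ryz and set V(r)={w : Rxw}. Then □r at x, so □□r at x, so □r at y, so r at z, i.e. Rxz.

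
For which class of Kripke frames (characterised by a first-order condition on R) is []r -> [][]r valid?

Suppose □r→□□r is valid. Take Rxy, Ryz and set V(r)={w : Rxw}. Then □r at x, so □□r at x, so □r at y, so r at z, i.e. Rxz.

transitivity: forall x forall y forall z (Rxy & Ryz -> Rxz)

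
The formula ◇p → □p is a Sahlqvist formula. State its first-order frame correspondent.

Suppose ◇p→□p is valid. Take Rxy, Rxz and set V(p)={y}. Then ◇p at x, so □p at x, so p at z, i.e. z=y.

Partial functionality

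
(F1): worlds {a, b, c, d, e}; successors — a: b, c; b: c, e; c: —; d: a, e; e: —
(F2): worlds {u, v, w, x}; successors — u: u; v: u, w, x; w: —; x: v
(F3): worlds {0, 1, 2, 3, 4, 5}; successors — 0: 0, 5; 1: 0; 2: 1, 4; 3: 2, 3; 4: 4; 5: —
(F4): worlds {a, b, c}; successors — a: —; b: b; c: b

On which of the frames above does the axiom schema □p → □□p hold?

(F4)

The schema corresponds to transitivity: ∀x ∀y ∀z (Rxy ∧ Ryz → Rxz).
(F1): fails — Rab and Rbe but not Rae.
(F2): fails — Rvx and Rxv but not Rvv.
(F3): fails — R10 and R05 but not R15.
(F4): condition met.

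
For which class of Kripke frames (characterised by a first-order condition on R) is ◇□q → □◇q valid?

Suppose ◇□q→□◇q is valid. Take Rxy, Rxz and set V(q)={w : Ryw}. Then □q at y so ◇□q at x, so □◇q at x, so ◇q at z, giving w with Rzw and Ryw.
Conversely, any frame satisfying ∀x ∀y ∀z (Rxy ∧ Rxz → ∃w (Ryw ∧ Rzw)) validates the schema.
Frame condition: ∀x ∀y ∀z (Rxy ∧ Rxz → ∃w (Ryw ∧ Rzw)).

Convergence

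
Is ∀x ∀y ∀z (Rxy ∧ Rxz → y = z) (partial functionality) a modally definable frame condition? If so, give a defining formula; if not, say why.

Yes: it is partial functionality, defined by the CD schema ◇p → □p.
Suppose ◇p→□p is valid. Take Rxy, Rxz and set V(p)={y}. Then ◇p at x, so □p at x, so p at z, i.e. z=y.

Yes — defined by ◇p → □p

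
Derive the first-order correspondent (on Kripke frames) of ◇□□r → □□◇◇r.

This is a Sahlqvist (Geach-type) schema ◇^1□^2r → □^2◇^2r.
Minimal-valuation argument: fix x; take any y with xR^1y and any z with xR^2z. Set V(r) to the set of worlds R-reachable from y in exactly 2 steps. Then □^2r holds at y, so the antecedent holds at x; validity forces ◇^2r at z, giving a w with zR^2w and yR^2w.
First-order correspondent: ∀x ∀y ∀z ((xRy ∧ xR²z) → ∃w (yR²w ∧ zR²w)).

∀x ∀y ∀z ((xRy ∧ xR²z) → ∃w (yR²w ∧ zR²w))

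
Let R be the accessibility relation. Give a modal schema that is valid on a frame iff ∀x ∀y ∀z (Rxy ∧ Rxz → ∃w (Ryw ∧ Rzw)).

The condition is convergence. The .2 schema ◇□q → □◇q defines it.
Suppose ◇□q→□◇q is valid. Take Rxy, Rxz and set V(q)={w : Ryw}. Then □q at y so ◇□q at x, so □◇q at x, so ◇q at z, giving w with Rzw and Ryw.

◇□q → □◇q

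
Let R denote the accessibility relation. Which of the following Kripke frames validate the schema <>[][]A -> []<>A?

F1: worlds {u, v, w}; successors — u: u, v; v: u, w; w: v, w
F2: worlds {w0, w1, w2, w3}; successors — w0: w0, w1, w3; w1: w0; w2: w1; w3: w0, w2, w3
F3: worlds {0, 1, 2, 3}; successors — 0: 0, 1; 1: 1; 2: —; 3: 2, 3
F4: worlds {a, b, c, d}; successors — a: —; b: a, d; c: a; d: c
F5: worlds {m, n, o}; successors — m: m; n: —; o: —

F1, F5

This is the axiom for a generalized confluence (Geach) condition; its first-order frame correspondent is forall x forall y forall z ((xRy & xRz) -> exists w (y R^2 w & zRw)).
F1: ✓.
F2: fails — w3Rw2, w3Rw2 but no w with w2R²w and w2Rw.
F3: fails — 3R2, 3R2 but no w with 2R²w and 2Rw.
F4: fails — bRa, bRa but no w with aR²w and aRw.
F5: ✓.
Valid on: F1, F5.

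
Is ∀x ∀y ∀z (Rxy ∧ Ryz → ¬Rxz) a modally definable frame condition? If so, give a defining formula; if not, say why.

No

Any modally definable frame class is closed under surjective bounded morphisms.
The 3-cycle (worlds s,t,u with s→t→u→s) is intransitive. Mapping every world to a single reflexive point • is a surjective bounded morphism; the reflexive point is not intransitive (R••∧R•• but R••).
So the class is not modally definable.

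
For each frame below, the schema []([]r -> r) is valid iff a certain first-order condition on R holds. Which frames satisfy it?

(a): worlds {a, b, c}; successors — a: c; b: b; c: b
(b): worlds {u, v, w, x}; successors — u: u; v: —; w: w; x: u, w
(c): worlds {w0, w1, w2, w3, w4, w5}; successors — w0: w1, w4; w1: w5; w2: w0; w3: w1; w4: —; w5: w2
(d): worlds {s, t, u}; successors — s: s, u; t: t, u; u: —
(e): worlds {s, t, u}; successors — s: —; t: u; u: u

Frame correspondent (Sahlqvist): forall x forall y (Rxy -> Ryy) — i.e. shift-reflexivity.
(a): fails — Rac but not Rcc.
(b): satisfies the condition.
(c): fails — Rw1w5 but not Rw5w5.
(d): fails — Rsu but not Ruu.
(e): satisfies the condition.
Valid on: (b), (e).

(b), (e)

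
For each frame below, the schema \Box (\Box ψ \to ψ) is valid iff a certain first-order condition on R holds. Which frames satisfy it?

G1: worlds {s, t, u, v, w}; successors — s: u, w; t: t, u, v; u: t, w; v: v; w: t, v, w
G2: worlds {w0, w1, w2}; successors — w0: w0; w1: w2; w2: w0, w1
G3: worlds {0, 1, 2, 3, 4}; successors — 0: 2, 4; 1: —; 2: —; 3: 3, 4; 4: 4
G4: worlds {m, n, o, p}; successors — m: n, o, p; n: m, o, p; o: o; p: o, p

none

Frame correspondent (Sahlqvist): \forall x \forall y (Rxy \to Ryy) — i.e. shift-reflexivity.
G1: fails — Rtu but not Ruu.
G2: fails — Rw1w2 but not Rw2w2.
G3: fails — R02 but not R22.
G4: fails — Rnm but not Rmm.
Valid on no frame.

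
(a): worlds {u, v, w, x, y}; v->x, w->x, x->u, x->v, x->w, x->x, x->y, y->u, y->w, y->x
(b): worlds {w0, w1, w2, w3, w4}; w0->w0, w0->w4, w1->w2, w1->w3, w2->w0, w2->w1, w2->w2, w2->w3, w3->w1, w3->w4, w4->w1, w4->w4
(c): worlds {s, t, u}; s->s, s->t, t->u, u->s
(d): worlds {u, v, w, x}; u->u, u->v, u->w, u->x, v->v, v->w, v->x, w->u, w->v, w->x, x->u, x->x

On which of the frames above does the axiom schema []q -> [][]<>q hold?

(d)

The schema corresponds to a generalized confluence (Geach) condition: forall x forall z (x R^2 z -> exists w (xRw & zRw)).
(a): fails — vR²u but no t with vRt and uRt.
(b): fails — w0R²w1 but no w with w0Rw and w1Rw.
(c): fails — sR²t but no w with sRw and tRw.
(d): ✓.
Valid on: (d).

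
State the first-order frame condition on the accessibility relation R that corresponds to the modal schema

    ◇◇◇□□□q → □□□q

This is a Sahlqvist (Geach-type) schema ◇^3□^3q → □^3◇^0q.
First-order correspondent: ∀x ∀y ∀z ((xR³y ∧ xR³z) → ∃w (yR³w ∧ z = w)).

∀x ∀y ∀z ((xR³y ∧ xR³z) → ∃w (yR³w ∧ z = w))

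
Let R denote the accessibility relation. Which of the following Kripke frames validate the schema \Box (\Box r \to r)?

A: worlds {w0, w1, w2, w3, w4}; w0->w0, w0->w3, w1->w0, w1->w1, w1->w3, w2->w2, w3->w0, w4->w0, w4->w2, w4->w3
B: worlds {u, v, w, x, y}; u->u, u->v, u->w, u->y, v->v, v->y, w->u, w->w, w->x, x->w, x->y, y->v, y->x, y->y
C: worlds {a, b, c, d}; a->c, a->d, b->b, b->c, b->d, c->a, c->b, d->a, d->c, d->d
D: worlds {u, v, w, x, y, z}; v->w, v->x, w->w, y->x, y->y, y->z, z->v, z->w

none

The schema corresponds to shift-reflexivity: \forall x \forall y (Rxy \to Ryy).
A: fails — Rw1w3 but not Rw3w3.
B: fails — Rwx but not Rxx.
C: fails — Rbc but not Rcc.
D: fails — Ryx but not Rxx.
Valid on no frame.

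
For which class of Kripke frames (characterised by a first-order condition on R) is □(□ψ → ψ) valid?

shift-reflexivity: ∀x ∀y (Rxy → Ryy)

Suppose □(□ψ→ψ) is valid. Take Rxy and set V(ψ)={w : Ryw}. Then at y, □ψ holds; since □(□ψ→ψ) at x, □ψ→ψ at y, so ψ at y, i.e. Ryy.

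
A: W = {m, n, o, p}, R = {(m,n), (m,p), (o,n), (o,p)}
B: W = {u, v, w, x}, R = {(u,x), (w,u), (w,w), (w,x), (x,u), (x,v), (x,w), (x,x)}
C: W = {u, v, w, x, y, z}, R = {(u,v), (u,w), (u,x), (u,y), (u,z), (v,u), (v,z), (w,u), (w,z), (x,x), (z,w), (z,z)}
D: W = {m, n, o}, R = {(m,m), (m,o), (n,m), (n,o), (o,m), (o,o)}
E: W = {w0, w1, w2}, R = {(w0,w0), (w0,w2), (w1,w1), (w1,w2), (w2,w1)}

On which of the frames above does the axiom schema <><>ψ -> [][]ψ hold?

A

The schema corresponds to a generalized confluence (Geach) condition: forall x forall y forall z ((x R^2 y & x R^2 z) -> exists w (y = w & z = w)).
A: satisfies the condition.
B: fails — uR²u, uR²v but u ≠ v.
C: fails — uR²u, uR²w but u ≠ w.
D: fails — mR²m, mR²o but m ≠ o.
E: fails — w0R²w0, w0R²w1 but w0 ≠ w1.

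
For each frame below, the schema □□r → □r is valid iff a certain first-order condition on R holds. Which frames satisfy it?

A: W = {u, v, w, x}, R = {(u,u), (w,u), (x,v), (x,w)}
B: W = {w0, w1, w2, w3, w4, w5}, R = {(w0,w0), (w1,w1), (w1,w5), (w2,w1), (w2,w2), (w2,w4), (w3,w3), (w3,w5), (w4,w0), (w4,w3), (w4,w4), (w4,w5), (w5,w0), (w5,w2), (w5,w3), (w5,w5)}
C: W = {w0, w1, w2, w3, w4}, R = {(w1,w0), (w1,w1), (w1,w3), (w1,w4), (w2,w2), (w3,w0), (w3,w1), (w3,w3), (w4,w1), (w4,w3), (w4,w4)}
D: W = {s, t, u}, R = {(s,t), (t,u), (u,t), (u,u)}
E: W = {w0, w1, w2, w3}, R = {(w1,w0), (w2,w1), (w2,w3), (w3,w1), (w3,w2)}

The schema corresponds to density: ∀x ∀y (Rxy → ∃z (Rxz ∧ Rzy)).
A: fails — Rxw but no z with Rxz and Rzw.
B: condition met.
C: condition met.
D: fails — Rst but no z with Rsz and Rzt.
E: fails — Rw1w0 but no z with Rw1z and Rzw0.

B, C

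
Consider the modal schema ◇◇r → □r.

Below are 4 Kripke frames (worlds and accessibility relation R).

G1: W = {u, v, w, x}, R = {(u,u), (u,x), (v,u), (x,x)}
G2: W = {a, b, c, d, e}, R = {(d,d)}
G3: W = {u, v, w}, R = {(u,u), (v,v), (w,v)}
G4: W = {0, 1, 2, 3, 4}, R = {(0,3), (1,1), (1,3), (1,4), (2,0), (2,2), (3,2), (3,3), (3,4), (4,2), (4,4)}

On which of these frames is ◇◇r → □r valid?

G2, G3

The schema corresponds to a generalized confluence (Geach) condition: ∀x ∀y ∀z ((xR²y ∧ xRz) → ∃w (y = w ∧ z = w)).
G1: fails — uR²u, uRx but u ≠ x.
G2: holds.
G3: holds.
G4: fails — 0R²2, 0R3 but 2 ≠ 3.
Valid on: G2, G3.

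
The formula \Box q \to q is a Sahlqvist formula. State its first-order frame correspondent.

Reflexivity

Suppose □q→q is valid. At any x set V(q)={w : Rxw}. Then □q holds at x, so q holds at x, i.e. Rxx.
Conversely, any frame satisfying \forall x Rxx validates the schema.
Frame condition: \forall x Rxx.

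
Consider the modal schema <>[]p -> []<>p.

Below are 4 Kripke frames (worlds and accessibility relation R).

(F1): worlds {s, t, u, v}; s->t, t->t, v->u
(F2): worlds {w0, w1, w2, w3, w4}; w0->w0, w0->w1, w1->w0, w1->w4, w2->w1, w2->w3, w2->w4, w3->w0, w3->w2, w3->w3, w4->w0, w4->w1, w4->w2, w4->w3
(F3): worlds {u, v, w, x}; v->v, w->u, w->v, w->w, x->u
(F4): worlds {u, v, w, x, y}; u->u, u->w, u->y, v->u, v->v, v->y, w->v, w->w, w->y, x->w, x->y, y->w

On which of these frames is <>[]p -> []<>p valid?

(F2)

The schema corresponds to convergence: forall x forall y forall z (Rxy & Rxz -> exists w (Ryw & Rzw)).
(F1): fails — Rvu and Rvu but u and u have no common successor.
(F2): condition met.
(F3): fails — Rww and Rwu but w and u have no common successor.
(F4): fails — Rvv and Rvy but v and y have no common successor.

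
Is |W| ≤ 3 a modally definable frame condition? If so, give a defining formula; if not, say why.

Any modally definable frame class is closed under disjoint unions.
Any modal formula valid on each of 4 disjoint one-world frames is valid on their disjoint union (validity is preserved under disjoint unions). Each one-world frame has |W|=1≤3, but the union has |W|=4.
Hence having at most 3 worlds is not modally definable.

No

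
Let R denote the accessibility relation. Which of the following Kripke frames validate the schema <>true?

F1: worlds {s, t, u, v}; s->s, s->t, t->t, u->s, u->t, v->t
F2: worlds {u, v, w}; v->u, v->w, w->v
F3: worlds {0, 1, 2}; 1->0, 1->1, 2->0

Frame correspondent (Sahlqvist): forall x exists y Rxy — i.e. seriality.
F1: holds.
F2: fails — world u has no successor.
F3: fails — world 0 has no successor.
Valid on: F1.

F1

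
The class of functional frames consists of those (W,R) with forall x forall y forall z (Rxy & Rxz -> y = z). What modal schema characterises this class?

This is partial functionality; the standard corresponding axiom is CD: ◇p → □p.
Suppose ◇p→□p is valid. Take Rxy, Rxz and set V(p)={y}. Then ◇p at x, so □p at x, so p at z, i.e. z=y.

◇p → □p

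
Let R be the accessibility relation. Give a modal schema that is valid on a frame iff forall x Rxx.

□r → r

This is reflexivity; the standard corresponding axiom is T: □r → r.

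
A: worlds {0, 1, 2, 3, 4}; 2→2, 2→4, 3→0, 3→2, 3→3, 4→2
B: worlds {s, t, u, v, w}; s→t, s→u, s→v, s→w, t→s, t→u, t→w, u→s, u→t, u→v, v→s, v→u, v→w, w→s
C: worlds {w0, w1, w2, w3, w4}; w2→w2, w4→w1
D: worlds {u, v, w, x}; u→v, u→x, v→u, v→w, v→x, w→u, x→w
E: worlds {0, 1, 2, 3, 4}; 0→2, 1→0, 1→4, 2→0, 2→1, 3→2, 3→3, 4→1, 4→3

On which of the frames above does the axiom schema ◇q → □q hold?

Frame correspondent (Sahlqvist): ∀x ∀y ∀z (Rxy ∧ Rxz → y = z) — i.e. partial functionality.
A: fails — 2 sees both 2 and 4.
B: fails — s sees both t and u.
C: satisfies the condition.
D: fails — u sees both v and x.
E: fails — 1 sees both 0 and 4.

C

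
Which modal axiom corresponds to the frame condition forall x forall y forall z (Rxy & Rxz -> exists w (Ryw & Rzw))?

◇□s → □◇s

The condition is convergence. The .2 schema ◇□s → □◇s defines it.
Suppose ◇□s→□◇s is valid. Take Rxy, Rxz and set V(s)={w : Ryw}. Then □s at y so ◇□s at x, so □◇s at x, so ◇s at z, giving w with Rzw and Ryw.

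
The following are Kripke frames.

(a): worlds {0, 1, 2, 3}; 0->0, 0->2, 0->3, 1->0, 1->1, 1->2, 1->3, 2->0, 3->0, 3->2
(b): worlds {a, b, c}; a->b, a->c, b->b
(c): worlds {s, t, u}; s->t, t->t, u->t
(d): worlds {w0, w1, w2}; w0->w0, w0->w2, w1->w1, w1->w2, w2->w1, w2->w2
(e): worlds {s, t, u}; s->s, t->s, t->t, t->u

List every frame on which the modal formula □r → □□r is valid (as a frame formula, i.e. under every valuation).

(b), (c), (e)

Frame correspondent (Sahlqvist): ∀x ∀y ∀z (Rxy ∧ Ryz → Rxz) — i.e. transitivity.
(a): fails — R20 and R02 but not R22.
(b): holds.
(c): holds.
(d): fails — Rw0w2 and Rw2w1 but not Rw0w1.
(e): holds.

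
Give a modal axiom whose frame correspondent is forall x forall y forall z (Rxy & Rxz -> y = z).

A defining formula is ◇s → □s (the CD axiom).
Suppose ◇s→□s is valid. Take Rxy, Rxz and set V(s)={y}. Then ◇s at x, so □s at x, so s at z, i.e. z=y.

◇s → □s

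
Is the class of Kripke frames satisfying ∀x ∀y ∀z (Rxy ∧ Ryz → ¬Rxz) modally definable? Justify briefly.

Modal frame validity is preserved under surjective bounded morphisms.
The 3-cycle (worlds w0,w1,w2 with w0→w1→w2→w0) is intransitive. Mapping every world to a single reflexive point • is a surjective bounded morphism; the reflexive point is not intransitive (R••∧R•• but R••).
So no modal formula (or set of formulas) defines exactly the intransitive frames.

Not modally definable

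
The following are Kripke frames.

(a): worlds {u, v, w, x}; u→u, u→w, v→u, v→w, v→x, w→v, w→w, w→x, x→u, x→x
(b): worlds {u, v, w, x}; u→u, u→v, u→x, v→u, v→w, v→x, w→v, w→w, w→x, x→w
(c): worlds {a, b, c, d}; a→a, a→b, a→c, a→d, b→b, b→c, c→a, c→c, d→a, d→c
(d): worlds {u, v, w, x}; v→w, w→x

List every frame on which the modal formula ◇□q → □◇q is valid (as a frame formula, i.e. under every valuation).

Frame correspondent (Sahlqvist): ∀x ∀y ∀z (Rxy ∧ Rxz → ∃w (Ryw ∧ Rzw)) — i.e. convergence.
(a): ✓.
(b): fails — Ruu and Rux but u and x have no common successor.
(c): ✓.
(d): fails — Rwx and Rwx but x and x have no common successor.

(a), (c)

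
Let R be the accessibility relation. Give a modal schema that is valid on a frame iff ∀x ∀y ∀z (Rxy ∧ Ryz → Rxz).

This is transitivity; the standard corresponding axiom is 4: □s → □□s.
Suppose □s→□□s is valid. Take Rxy, Ryz and set V(s)={w : Rxw}. Then □s at x, so □□s at x, so □s at y, so s at z, i.e. Rxz.

□s → □□s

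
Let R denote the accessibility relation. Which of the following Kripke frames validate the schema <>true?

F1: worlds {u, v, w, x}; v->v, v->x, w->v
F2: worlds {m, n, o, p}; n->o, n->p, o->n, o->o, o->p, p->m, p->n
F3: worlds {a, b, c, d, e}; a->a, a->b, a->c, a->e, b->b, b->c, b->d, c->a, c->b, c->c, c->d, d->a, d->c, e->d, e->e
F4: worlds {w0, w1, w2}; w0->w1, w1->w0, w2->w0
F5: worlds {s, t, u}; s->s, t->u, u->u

The schema corresponds to seriality: forall x exists y Rxy.
F1: fails — world u has no successor.
F2: fails — world m has no successor.
F3: ✓.
F4: ✓.
F5: ✓.
Valid on: F3, F4, F5.

F3, F4, F5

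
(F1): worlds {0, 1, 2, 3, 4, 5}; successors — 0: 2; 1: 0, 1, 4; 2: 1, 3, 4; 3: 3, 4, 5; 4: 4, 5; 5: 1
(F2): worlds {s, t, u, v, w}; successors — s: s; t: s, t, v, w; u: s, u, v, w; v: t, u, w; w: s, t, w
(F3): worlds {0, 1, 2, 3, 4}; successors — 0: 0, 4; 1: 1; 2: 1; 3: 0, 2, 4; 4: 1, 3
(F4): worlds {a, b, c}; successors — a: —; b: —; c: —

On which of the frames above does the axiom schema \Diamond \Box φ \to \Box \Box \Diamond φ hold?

(F4)

The schema corresponds to a generalized confluence (Geach) condition: \forall x \forall y \forall z ((xRy \wedge x R^2 z) \to \exists w (yRw \wedge zRw)).
(F1): fails — 1R0, 1R²1 but no w with 0Rw and 1Rw.
(F2): fails — tRs, tR²v but no w* with sRw* and vRw*.
(F3): fails — 0R0, 0R²1 but no w with 0Rw and 1Rw.
(F4): holds.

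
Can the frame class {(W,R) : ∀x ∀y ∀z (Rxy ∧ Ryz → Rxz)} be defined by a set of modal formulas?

Definable; □q → □□q defines it

This is a Sahlqvist condition; the 4 axiom □q → □□q defines it.
Suppose □q→□□q is valid. Take Rxy, Ryz and set V(q)={w : Rxw}. Then □q at x, so □□q at x, so □q at y, so q at z, i.e. Rxz.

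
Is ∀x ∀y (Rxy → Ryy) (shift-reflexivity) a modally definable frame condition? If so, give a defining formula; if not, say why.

This is a Sahlqvist condition; the T□ axiom □(□p → p) defines it.

Yes — defined by □(□p → p)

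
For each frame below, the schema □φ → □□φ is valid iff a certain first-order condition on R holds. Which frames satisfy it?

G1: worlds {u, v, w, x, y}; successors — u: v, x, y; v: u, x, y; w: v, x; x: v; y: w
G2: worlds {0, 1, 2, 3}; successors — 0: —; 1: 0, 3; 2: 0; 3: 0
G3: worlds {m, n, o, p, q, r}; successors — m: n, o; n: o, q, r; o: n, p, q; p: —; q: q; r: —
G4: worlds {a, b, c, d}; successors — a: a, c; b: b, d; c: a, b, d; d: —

The schema corresponds to transitivity: ∀x ∀y ∀z (Rxy ∧ Ryz → Rxz).
G1: fails — Ruv and Rvu but not Ruu.
G2: satisfies the condition.
G3: fails — Ron and Rnr but not Ror.
G4: fails — Rac and Rcd but not Rad.
Valid on: G2.

G2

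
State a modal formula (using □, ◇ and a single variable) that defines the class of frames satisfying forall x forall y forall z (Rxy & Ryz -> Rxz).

□ψ → □□ψ

This is transitivity; the standard corresponding axiom is 4: □ψ → □□ψ.
Suppose □ψ→□□ψ is valid. Take Rxy, Ryz and set V(ψ)={w : Rxw}. Then □ψ at x, so □□ψ at x, so □ψ at y, so ψ at z, i.e. Rxz.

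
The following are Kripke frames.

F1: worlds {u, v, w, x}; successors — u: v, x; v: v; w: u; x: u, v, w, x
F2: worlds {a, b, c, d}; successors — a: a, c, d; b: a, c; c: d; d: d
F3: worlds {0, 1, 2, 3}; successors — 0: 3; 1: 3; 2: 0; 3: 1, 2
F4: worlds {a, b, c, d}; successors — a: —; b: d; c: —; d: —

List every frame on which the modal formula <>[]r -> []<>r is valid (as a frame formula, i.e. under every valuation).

F2

The schema corresponds to convergence: forall x forall y forall z (Rxy & Rxz -> exists w (Ryw & Rzw)).
F1: fails — Rxw and Rxu but w and u have no common successor.
F2: satisfies the condition.
F3: fails — R32 and R31 but 2 and 1 have no common successor.
F4: fails — Rbd and Rbd but d and d have no common successor.
Valid on: F2.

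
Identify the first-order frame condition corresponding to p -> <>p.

Equivalently (dual form): □p → p.
Suppose □p→p is valid. At any x set V(p)={w : Rxw}. Then □p holds at x, so p holds at x, i.e. Rxx.
The converse is a direct semantic check.
So the correspondent is reflexivity.

reflexivity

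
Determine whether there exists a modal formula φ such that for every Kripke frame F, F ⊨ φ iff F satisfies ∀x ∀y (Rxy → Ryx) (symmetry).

Yes — defined by p → □◇p

Yes: it is symmetry, defined by the B schema p → □◇p.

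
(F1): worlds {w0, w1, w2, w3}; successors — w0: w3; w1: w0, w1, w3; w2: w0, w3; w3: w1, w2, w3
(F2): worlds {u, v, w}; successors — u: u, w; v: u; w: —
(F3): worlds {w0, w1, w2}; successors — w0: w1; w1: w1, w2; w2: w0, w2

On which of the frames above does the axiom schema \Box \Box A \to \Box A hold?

Frame correspondent (Sahlqvist): \forall x \forall y (Rxy \to \exists z (Rxz \wedge Rzy)) — i.e. density.
(F1): fails — Rw2w0 but no z with Rw2z and Rzw0.
(F2): satisfies the condition.
(F3): satisfies the condition.
Valid on: (F2), (F3).

(F2), (F3)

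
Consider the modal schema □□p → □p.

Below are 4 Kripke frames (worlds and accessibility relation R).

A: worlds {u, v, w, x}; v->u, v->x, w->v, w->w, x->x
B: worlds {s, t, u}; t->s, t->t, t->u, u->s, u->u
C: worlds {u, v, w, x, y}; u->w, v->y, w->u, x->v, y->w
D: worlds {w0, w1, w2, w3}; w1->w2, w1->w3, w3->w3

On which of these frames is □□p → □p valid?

The schema corresponds to density: ∀x ∀y (Rxy → ∃z (Rxz ∧ Rzy)).
A: fails — Rvu but no z with Rvz and Rzu.
B: holds.
C: fails — Rwu but no z with Rwz and Rzu.
D: fails — Rw1w2 but no z with Rw1z and Rzw2.

B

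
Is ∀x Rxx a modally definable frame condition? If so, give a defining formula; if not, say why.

This is a Sahlqvist condition; the T axiom □p → p defines it.
Suppose □p→p is valid. At any x set V(p)={w : Rxw}. Then □p holds at x, so p holds at x, i.e. Rxx.

Definable; □p → p defines it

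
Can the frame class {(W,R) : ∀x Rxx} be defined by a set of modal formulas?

Definable; □r → r defines it

The condition is reflexivity. A defining modal formula is □r → r.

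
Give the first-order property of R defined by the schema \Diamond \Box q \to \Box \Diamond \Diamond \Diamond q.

This is a Sahlqvist (Geach-type) schema ◇^1□^1q → □^1◇^3q.
Minimal-valuation argument: fix x; take any y with xR^1y and any z with xR^1z. Set V(q) to the set of worlds R-reachable from y in exactly 1 step. Then □^1q holds at y, so the antecedent holds at x; validity forces ◇^3q at z, giving a w with zR^3w and yR^1w.
First-order correspondent: \forall x \forall y \forall z ((xRy \wedge xRz) \to \exists w (yRw \wedge z R^3 w)).

\forall x \forall y \forall z ((xRy \wedge xRz) \to \exists w (yRw \wedge z R^3 w))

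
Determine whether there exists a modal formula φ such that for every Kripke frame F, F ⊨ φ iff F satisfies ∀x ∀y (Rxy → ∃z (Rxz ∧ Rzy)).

Yes, by □□q → □q

Yes: it is density, defined by the C4 schema □□q → □q.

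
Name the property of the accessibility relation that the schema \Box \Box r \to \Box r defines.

density

Suppose □□r→□r is valid. Take Rxy and set V(r)={w : xR²w}. Then □□r at x, so □r at x, so r at y, i.e. ∃z(Rxz∧Rzy).
Conversely, any frame satisfying \forall x \forall y (Rxy \to \exists z (Rxz \wedge Rzy)) validates the schema.
So the correspondent is density.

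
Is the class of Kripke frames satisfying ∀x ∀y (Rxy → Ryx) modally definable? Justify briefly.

Definable; p → □◇p defines it

This is a Sahlqvist condition; the B axiom p → □◇p defines it.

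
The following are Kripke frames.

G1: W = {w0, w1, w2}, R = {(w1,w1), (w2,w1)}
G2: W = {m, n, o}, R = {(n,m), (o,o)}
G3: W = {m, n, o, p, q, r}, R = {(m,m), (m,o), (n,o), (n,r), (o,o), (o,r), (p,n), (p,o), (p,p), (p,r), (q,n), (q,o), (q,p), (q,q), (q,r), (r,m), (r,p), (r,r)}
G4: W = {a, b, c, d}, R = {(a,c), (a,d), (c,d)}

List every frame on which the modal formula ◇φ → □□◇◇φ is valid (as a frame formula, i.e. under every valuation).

Frame correspondent (Sahlqvist): ∀x ∀y ∀z ((xRy ∧ xR²z) → ∃w (y = w ∧ zR²w)) — i.e. a generalized confluence (Geach) condition.
G1: condition met.
G2: condition met.
G3: fails — pRn, pR²m but no w with n=w and mR²w.
G4: fails — aRc, aR²d but no w with c=w and dR²w.
Valid on: G1, G2.

G1, G2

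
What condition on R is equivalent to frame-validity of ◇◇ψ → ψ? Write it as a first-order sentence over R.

∀x ∀y (xR²y → ∃w (y = w ∧ x = w))

This is a Sahlqvist (Geach-type) schema ◇^2□^0ψ → □^0◇^0ψ.
Minimal-valuation argument: fix x; take any y with xR^2y and any z with xR^0z. Set V(ψ) to the set of worlds R-reachable from y in exactly 0 steps. Then □^0ψ holds at y, so the antecedent holds at x; validity forces ◇^0ψ at z, giving a w with zR^0w and yR^0w.
First-order correspondent: ∀x ∀y (xR²y → ∃w (y = w ∧ x = w)).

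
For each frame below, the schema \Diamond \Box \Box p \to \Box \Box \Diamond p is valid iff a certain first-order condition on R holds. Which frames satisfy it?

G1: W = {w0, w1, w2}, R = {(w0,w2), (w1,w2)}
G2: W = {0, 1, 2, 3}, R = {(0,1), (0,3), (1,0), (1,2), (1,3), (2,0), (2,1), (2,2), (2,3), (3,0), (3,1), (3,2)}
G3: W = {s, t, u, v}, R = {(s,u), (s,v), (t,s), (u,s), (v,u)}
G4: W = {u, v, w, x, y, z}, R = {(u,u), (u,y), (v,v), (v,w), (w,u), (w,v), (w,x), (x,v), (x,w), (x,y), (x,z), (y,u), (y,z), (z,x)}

The schema corresponds to a generalized confluence (Geach) condition: \forall x \forall y \forall z ((xRy \wedge x R^2 z) \to \exists w (y R^2 w \wedge zRw)).
G1: satisfies the condition.
G2: satisfies the condition.
G3: fails — sRu, sR²u but no w with uR²w and uRw.
G4: fails — uRu, uR²z but no t with uR²t and zRt.
Valid on: G1, G2.

G1, G2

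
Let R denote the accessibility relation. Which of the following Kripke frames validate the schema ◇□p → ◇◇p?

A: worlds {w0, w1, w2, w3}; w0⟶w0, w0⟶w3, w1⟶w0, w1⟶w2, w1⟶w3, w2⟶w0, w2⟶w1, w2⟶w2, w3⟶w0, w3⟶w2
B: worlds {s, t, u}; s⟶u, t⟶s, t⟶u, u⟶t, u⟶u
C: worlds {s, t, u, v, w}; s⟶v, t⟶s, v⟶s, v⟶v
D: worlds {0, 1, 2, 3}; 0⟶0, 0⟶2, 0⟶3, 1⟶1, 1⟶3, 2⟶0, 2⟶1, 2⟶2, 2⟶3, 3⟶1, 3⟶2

Frame correspondent (Sahlqvist): ∀x ∀y (xRy → ∃w (yRw ∧ xR²w)) — i.e. a generalized confluence (Geach) condition.
A: condition met.
B: condition met.
C: condition met.
D: condition met.
Valid on: A, B, C, D.

A, B, C, D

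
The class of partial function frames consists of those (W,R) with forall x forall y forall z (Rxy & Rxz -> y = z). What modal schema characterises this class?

◇ψ → □ψ

A defining formula is ◇ψ → □ψ (the CD axiom).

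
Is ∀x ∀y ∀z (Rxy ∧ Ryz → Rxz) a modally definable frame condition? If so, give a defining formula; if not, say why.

Yes, by □p → □□p

This is a Sahlqvist condition; the 4 axiom □p → □□p defines it.
Suppose □p→□□p is valid. Take Rxy, Ryz and set V(p)={w : Rxw}. Then □p at x, so □□p at x, so □p at y, so p at z, i.e. Rxz.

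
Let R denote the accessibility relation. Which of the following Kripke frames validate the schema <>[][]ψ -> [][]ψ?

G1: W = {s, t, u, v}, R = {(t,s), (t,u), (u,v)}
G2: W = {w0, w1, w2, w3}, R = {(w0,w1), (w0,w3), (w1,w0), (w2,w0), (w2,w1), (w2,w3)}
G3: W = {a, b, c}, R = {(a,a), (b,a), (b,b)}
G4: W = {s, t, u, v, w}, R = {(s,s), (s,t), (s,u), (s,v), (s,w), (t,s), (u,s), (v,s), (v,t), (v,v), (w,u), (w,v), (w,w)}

Frame correspondent (Sahlqvist): forall x forall y forall z ((xRy & x R^2 z) -> exists w (y R^2 w & z = w)) — i.e. a generalized confluence (Geach) condition.
G1: fails — tRs, tR²v but no w with sR²w and v=w.
G2: fails — w0Rw1, w0R²w0 but no w with w1R²w and w0=w.
G3: fails — bRa, bR²b but no w with aR²w and b=w.
G4: ✓.

G4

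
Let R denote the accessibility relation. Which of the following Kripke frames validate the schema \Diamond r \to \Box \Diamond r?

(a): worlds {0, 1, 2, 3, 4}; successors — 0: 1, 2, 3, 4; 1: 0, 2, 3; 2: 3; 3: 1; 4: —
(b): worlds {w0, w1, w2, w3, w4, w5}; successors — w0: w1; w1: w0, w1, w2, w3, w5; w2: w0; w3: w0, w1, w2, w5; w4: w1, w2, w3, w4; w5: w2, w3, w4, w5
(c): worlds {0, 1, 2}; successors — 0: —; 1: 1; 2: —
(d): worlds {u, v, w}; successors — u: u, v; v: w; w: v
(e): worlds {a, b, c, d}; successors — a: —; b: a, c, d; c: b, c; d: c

The schema corresponds to the Euclidean property: \forall x \forall y \forall z (Rxy \wedge Rxz \to Ryz).
(a): fails — R02 and R02 but not R22.
(b): fails — Rw1w3 and Rw1w3 but not Rw3w3.
(c): condition met.
(d): fails — Ruv and Ruv but not Rvv.
(e): fails — Rbc and Rba but not Rca.

(c)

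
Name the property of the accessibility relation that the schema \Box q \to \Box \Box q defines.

transitivity: \forall x \forall y \forall z (Rxy \wedge Ryz \to Rxz)

This is the 4 axiom.
Its frame correspondent is transitivity — \forall x \forall y \forall z (Rxy \wedge Ryz \to Rxz).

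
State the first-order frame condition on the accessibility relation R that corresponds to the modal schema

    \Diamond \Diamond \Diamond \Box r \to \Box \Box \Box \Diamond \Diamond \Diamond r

\forall x \forall y \forall z ((x R^3 y \wedge x R^3 z) \to \exists w (yRw \wedge z R^3 w))

This is a Sahlqvist (Geach-type) schema ◇^3□^1r → □^3◇^3r.
Minimal-valuation argument: fix x; take any y with xR^3y and any z with xR^3z. Set V(r) to the set of worlds R-reachable from y in exactly 1 step. Then □^1r holds at y, so the antecedent holds at x; validity forces ◇^3r at z, giving a w with zR^3w and yR^1w.
First-order correspondent: \forall x \forall y \forall z ((x R^3 y \wedge x R^3 z) \to \exists w (yRw \wedge z R^3 w)).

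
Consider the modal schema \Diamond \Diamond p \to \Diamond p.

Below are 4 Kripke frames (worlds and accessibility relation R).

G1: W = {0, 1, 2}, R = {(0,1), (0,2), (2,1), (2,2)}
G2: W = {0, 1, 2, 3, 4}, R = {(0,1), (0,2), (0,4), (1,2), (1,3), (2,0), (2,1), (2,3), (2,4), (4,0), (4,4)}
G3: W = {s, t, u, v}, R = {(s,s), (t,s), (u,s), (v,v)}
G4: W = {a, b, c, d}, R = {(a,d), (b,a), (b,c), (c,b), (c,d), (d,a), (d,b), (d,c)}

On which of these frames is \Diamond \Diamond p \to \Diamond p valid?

G1, G3

This is the axiom for transitivity; its first-order frame correspondent is \forall x \forall y \forall z (Rxy \wedge Ryz \to Rxz).
G1: holds.
G2: fails — R02 and R23 but not R03.
G3: holds.
G4: fails — Rbc and Rcd but not Rbd.
Valid on: G1, G3.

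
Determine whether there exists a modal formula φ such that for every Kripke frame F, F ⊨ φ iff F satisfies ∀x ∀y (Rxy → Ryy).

Yes — defined by □(□p → p)

Yes: it is shift-reflexivity, defined by the T□ schema □(□p → p).
Suppose □(□p→p) is valid. Take Rxy and set V(p)={w : Ryw}. Then at y, □p holds; since □(□p→p) at x, □p→p at y, so p at y, i.e. Ryy.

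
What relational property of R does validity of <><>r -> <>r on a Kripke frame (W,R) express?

transitivity: forall x forall y forall z (Rxy & Ryz -> Rxz)

Equivalently (dual form): □r → □□r.
Suppose □r→□□r is valid. Take Rxy, Ryz and set V(r)={w : Rxw}. Then □r at x, so □□r at x, so □r at y, so r at z, i.e. Rxz.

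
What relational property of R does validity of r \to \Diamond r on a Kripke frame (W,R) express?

reflexivity: \forall x Rxx

This is frame-equivalent to □r → r (substitute ¬r for r and contrapose).
Suppose □r→r is valid. At any x set V(r)={w : Rxw}. Then □r holds at x, so r holds at x, i.e. Rxx.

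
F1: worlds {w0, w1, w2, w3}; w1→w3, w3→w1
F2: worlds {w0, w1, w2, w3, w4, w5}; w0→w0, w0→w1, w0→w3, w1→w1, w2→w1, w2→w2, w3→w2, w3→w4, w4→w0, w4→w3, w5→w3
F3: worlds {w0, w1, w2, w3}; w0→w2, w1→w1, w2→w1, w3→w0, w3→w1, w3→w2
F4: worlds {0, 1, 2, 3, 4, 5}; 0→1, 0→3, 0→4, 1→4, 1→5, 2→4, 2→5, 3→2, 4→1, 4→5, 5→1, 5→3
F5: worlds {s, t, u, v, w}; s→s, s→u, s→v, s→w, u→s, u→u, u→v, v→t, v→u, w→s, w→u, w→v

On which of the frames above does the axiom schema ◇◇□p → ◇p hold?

F1

Frame correspondent (Sahlqvist): ∀x ∀y (xR²y → ∃w (yRw ∧ xRw)) — i.e. a generalized confluence (Geach) condition.
F1: ✓.
F2: fails — w0R²w3 but no w with w3Rw and w0Rw.
F3: fails — w0R²w1 but no w with w1Rw and w0Rw.
F4: fails — 1R²3 but no w with 3Rw and 1Rw.
F5: fails — sR²t but no w* with tRw* and sRw*.
Valid on: F1.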